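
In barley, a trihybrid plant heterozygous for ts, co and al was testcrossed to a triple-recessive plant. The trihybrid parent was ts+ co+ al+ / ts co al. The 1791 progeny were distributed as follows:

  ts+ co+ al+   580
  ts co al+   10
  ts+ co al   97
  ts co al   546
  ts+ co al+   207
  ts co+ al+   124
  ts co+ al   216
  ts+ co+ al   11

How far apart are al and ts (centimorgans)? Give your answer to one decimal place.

13.5 centimorgans

The two rarest classes, ts+ co+ al and ts co al+, are the double crossovers. Comparing them with the parentals, only the al allele has switched, so al is the middle locus and the order is co – al – ts.
Crossovers in the al–ts interval produce the single-crossover classes ts co+ al+ and ts+ co al (124 + 97 = 221) plus the double crossovers (21).
RF(al–ts) = (221 + 21) / 1791 = 242/1791 = 0.1351 → 13.5 centimorgans.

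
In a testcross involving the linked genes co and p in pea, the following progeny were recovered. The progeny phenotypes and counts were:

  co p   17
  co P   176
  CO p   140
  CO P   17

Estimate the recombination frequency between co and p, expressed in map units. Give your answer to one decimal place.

The two most frequent classes, CO p (140) and co P (176), are the parental types, so the F1 was CO p / co P.
The recombinant classes are CO P and co p: 17 + 17 = 34.
Recombination frequency = 34/350 = 0.0971 ≈ 9.7%, i.e. 9.7 map units.

9.7 map units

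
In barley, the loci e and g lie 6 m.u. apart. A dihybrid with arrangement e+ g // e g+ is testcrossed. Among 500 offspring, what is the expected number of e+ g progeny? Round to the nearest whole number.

A map distance of 6 m.u. corresponds to a recombination frequency of 0.060.
The F1 is e+ g / e g+, so e+ g is a parental gamete class with expected frequency (1 − r)/2 = 0.940/2 = 0.4700.
Expected number = 0.4700 × 500 = 235.00 ≈ 235.

235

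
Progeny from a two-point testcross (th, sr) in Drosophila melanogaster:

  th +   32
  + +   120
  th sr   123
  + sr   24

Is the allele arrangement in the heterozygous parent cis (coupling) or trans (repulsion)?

The two most frequent classes are + + (120) and th sr (123); these are the parental (non-recombinant) types.
So the F1 carried + + on one chromosome and th sr on the other — the recessive alleles are on the same chromosome (cis / coupling).

cis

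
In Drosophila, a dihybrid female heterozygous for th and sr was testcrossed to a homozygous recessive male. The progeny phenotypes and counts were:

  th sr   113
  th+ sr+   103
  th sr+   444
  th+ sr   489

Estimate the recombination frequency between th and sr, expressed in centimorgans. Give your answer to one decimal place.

18.8 centimorgans

The two most frequent classes, th+ sr (489) and th sr+ (444), are the parental types, so the F1 was th+ sr / th sr+.
The recombinant classes are th+ sr+ and th sr: 103 + 113 = 216.
Recombination frequency = 216/1149 = 0.1880 ≈ 18.8%, i.e. 18.8 centimorgans.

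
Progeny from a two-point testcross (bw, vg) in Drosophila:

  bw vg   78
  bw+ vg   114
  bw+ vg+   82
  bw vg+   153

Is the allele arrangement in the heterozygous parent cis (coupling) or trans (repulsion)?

trans

The two most frequent classes are bw+ vg (114) and bw vg+ (153); these are the parental (non-recombinant) types.
So the F1 carried bw+ vg on one chromosome and bw vg+ on the other — the recessive alleles are on opposite chromosomes (trans / repulsion).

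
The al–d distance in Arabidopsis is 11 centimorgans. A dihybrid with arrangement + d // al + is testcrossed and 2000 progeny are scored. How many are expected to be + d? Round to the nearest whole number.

A map distance of 11 centimorgans corresponds to a recombination frequency of 0.110.
The F1 is + d / al +, so + d is a parental gamete class with expected frequency (1 − r)/2 = 0.890/2 = 0.4450.
Expected number = 0.4450 × 2000 = 890.00 ≈ 890.

890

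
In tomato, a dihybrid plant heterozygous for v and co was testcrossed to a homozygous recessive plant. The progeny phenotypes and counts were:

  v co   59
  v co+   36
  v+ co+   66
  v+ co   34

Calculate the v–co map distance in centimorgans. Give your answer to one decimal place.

35.9 centimorgans

The two most frequent classes, v+ co+ (66) and v co (59), are the parental types, so the F1 was v+ co+ / v co.
The recombinant classes are v+ co and v co+: 34 + 36 = 70.
Recombination frequency = 70/195 = 0.3590 ≈ 35.9%, i.e. 35.9 centimorgans.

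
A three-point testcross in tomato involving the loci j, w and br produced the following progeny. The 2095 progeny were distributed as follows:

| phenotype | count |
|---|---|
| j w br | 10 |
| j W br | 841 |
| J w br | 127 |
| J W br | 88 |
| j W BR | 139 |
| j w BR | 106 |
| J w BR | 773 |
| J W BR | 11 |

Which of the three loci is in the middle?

w

The two most frequent reciprocal classes, j W br and J w BR, are the parental types, so the F1 was j W br / J w BR.
The two rarest classes, j w br and J W BR, are the double crossovers. Comparing them with the parentals, only the w allele has switched, so w is the middle locus and the order is br – w – j.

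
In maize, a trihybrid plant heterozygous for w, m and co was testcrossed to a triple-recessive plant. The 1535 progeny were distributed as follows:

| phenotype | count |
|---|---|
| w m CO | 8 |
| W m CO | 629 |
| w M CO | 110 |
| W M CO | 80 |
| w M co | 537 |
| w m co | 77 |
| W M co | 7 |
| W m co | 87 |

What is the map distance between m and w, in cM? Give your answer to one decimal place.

The two most frequent reciprocal classes, W m CO and w M co, are the parental types, so the F1 was W m CO / w M co.
The two rarest classes, w m CO and W M co, are the double crossovers. Comparing them with the parentals, only the w allele has switched, so w is the middle locus and the order is m – w – co.
Crossovers in the m–w interval produce the single-crossover classes W M CO and w m co (80 + 77 = 157) plus the double crossovers (15).
RF(m–w) = (157 + 15) / 1535 = 172/1535 = 0.1121 → 11.2 cM.

11.2 cM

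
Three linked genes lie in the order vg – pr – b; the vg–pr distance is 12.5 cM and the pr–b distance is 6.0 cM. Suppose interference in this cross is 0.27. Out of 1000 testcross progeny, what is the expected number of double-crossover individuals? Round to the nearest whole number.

Map distances give recombination frequencies of 0.125 and 0.060 for the two intervals.
With interference 0.27 (so coincidence = 0.73), expected double-crossover frequency = 0.125 × 0.060 × 0.73 = 0.00547.
Expected number = 0.00547 × 1000 = 5.47 ≈ 5.

5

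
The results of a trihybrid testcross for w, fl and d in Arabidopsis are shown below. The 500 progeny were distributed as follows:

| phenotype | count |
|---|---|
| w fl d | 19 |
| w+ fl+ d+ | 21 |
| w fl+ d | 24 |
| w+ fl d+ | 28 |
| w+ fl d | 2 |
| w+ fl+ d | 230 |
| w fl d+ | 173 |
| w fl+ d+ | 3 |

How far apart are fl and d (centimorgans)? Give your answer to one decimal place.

The two most frequent reciprocal classes, w+ fl+ d and w fl d+, are the parental types, so the F1 was w+ fl+ d / w fl d+.
The two rarest classes, w+ fl d and w fl+ d+, are the double crossovers. Comparing them with the parentals, only the fl allele has switched, so fl is the middle locus and the order is w – fl – d.
Crossovers in the fl–d interval produce the single-crossover classes w+ fl+ d+ and w fl d (21 + 19 = 40) plus the double crossovers (5).
RF(fl–d) = (40 + 5) / 500 = 45/500 = 0.0900 → 9.0 centimorgans.

9.0 centimorgans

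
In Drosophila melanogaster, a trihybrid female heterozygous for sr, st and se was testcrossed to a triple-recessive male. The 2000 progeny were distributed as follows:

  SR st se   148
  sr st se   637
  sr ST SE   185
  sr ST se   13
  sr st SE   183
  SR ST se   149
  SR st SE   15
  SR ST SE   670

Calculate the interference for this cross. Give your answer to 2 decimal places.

The two most frequent reciprocal classes, sr st se and SR ST SE, are the parental types, so the F1 was sr st se / SR ST SE.
The two rarest classes, sr ST se and SR st SE, are the double crossovers. Comparing them with the parentals, only the st allele has switched, so st is the middle locus and the order is se – st – sr.
se–st: (332 + 28)/2000 = 0.1800; st–sr: (333 + 28)/2000 = 0.1805.
Expected DCO frequency = 0.1800 × 0.1805 ≈ 0.03249; observed = 28/2000 ≈ 0.01400.
Coefficient of coincidence = 0.01400/0.03249 ≈ 0.43; interference = 1 − 0.43 = 0.57.

0.57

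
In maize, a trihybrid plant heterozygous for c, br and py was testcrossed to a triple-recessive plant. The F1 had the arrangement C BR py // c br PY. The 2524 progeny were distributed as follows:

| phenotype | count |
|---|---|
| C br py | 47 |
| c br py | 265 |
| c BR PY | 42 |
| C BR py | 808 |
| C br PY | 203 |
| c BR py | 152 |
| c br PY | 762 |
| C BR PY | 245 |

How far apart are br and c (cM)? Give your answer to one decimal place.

17.6 cM

The two rarest classes, C br py and c BR PY, are the double crossovers. Comparing them with the parentals, only the br allele has switched, so br is the middle locus and the order is c – br – py.
Crossovers in the c–br interval produce the single-crossover classes c BR py and C br PY (152 + 203 = 355) plus the double crossovers (89).
RF(c–br) = (355 + 89) / 2524 = 444/2524 = 0.1759 → 17.6 cM.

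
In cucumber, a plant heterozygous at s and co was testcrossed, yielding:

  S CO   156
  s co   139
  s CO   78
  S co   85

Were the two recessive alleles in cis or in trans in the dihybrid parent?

The two most frequent classes are S CO (156) and s co (139); these are the parental (non-recombinant) types.
So the F1 carried S CO on one chromosome and s co on the other — the recessive alleles are on the same chromosome (cis / coupling).

cis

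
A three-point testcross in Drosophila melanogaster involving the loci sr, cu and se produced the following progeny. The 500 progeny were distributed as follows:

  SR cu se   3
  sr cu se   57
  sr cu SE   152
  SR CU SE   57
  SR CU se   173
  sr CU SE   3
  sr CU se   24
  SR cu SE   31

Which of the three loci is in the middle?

The two most frequent reciprocal classes, SR CU se and sr cu SE, are the parental types, so the F1 was SR CU se / sr cu SE.
The two rarest classes, SR cu se and sr CU SE, are the double crossovers. Comparing them with the parentals, only the cu allele has switched, so cu is the middle locus and the order is se – cu – sr.

cu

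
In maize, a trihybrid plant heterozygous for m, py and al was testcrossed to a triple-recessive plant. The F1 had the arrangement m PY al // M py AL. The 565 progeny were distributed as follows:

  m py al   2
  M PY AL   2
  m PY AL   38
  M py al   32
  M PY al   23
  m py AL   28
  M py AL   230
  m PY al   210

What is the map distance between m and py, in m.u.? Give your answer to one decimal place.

9.7 m.u.

The two rarest classes, m py al and M PY AL, are the double crossovers. Comparing them with the parentals, only the py allele has switched, so py is the middle locus and the order is al – py – m.
Crossovers in the py–m interval produce the single-crossover classes M PY al and m py AL (23 + 28 = 51) plus the double crossovers (4).
RF(py–m) = (51 + 4) / 565 = 55/565 = 0.0973 → 9.7 m.u.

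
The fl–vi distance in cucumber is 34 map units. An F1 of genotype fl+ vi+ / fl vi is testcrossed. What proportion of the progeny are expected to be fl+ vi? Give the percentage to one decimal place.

17.0%

A map distance of 34 map units corresponds to a recombination frequency of 0.340.
The F1 is fl+ vi+ / fl vi, so fl+ vi is a recombinant gamete class with expected frequency r/2 = 0.340/2 = 0.1700.
That is 0.1700 = 17.0% of the progeny.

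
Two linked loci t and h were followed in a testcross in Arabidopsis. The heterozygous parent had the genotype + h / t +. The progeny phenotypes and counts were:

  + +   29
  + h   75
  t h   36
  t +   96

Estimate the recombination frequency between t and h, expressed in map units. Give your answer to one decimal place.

The recombinant classes are + + and t h: 29 + 36 = 65.
Recombination frequency = 65/236 = 0.2754 ≈ 27.5%, i.e. 27.5 map units.

27.5 map units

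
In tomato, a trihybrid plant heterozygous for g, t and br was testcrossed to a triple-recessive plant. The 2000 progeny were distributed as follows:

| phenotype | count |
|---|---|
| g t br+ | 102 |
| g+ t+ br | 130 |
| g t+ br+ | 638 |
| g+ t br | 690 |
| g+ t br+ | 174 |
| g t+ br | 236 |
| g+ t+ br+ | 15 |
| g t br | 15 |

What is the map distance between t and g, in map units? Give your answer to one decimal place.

The two most frequent reciprocal classes, g t+ br+ and g+ t br, are the parental types, so the F1 was g t+ br+ / g+ t br.
The two rarest classes, g+ t+ br+ and g t br, are the double crossovers. Comparing them with the parentals, only the g allele has switched, so g is the middle locus and the order is br – g – t.
Crossovers in the g–t interval produce the single-crossover classes g t br+ and g+ t+ br (102 + 130 = 232) plus the double crossovers (30).
RF(g–t) = (232 + 30) / 2000 = 262/2000 = 0.1310 → 13.1 map units.

13.1 map units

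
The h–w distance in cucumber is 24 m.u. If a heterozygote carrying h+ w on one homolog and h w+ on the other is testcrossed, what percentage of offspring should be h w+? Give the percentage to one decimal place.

38.0%

A map distance of 24 m.u. corresponds to a recombination frequency of 0.240.
The F1 is h+ w / h w+, so h w+ is a parental gamete class with expected frequency (1 − r)/2 = 0.760/2 = 0.3800.
That is 0.3800 = 38.0% of the progeny.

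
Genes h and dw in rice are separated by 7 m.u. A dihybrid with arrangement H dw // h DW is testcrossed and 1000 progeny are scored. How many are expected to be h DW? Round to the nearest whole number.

465

A map distance of 7 m.u. corresponds to a recombination frequency of 0.070.
The F1 is H dw / h DW, so h DW is a parental gamete class with expected frequency (1 − r)/2 = 0.930/2 = 0.4650.
Expected number = 0.4650 × 1000 = 465.00 ≈ 465.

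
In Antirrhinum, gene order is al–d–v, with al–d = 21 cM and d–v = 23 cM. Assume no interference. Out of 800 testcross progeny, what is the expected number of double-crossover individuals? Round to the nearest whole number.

Map distances give recombination frequencies of 0.210 and 0.230 for the two intervals.
With no interference, expected double-crossover frequency = 0.210 × 0.230 = 0.04830.
Expected number = 0.04830 × 800 = 38.64 ≈ 39.

39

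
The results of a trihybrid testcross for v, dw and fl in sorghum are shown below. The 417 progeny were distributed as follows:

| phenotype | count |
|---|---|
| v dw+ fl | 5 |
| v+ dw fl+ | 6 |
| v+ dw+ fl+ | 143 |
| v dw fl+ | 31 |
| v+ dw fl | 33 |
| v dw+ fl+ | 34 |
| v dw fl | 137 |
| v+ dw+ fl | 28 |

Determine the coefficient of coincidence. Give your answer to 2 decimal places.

0.84

The two most frequent reciprocal classes, v dw fl and v+ dw+ fl+, are the parental types, so the F1 was v dw fl / v+ dw+ fl+.
The two rarest classes, v dw+ fl and v+ dw fl+, are the double crossovers. Comparing them with the parentals, only the dw allele has switched, so dw is the middle locus and the order is v – dw – fl.
v–dw: (67 + 11)/417 = 0.1871; dw–fl: (59 + 11)/417 = 0.1679.
Expected DCO frequency = 0.1871 × 0.1679 ≈ 0.03141; observed = 11/417 ≈ 0.02638.
Coefficient of coincidence = 0.02638/0.03141 ≈ 0.84.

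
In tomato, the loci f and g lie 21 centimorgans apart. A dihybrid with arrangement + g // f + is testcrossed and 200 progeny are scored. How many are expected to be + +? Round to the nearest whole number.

A map distance of 21 centimorgans corresponds to a recombination frequency of 0.210.
The F1 is + g / f +, so + + is a recombinant gamete class with expected frequency r/2 = 0.210/2 = 0.1050.
Expected number = 0.1050 × 200 = 21.00 ≈ 21.

21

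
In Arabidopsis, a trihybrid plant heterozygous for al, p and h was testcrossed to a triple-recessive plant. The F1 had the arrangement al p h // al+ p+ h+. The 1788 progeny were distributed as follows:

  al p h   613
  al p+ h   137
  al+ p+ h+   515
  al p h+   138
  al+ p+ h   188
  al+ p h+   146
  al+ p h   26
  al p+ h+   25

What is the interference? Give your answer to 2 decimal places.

0.28

The two rarest classes, al+ p h and al p+ h+, are the double crossovers. Comparing them with the parentals, only the al allele has switched, so al is the middle locus and the order is p – al – h.
p–al: (283 + 51)/1788 = 0.1868; al–h: (326 + 51)/1788 = 0.2109.
Expected DCO frequency = 0.1868 × 0.2109 ≈ 0.03940; observed = 51/1788 ≈ 0.02852.
Coefficient of coincidence = 0.02852/0.03940 ≈ 0.72; interference = 1 − 0.72 = 0.28.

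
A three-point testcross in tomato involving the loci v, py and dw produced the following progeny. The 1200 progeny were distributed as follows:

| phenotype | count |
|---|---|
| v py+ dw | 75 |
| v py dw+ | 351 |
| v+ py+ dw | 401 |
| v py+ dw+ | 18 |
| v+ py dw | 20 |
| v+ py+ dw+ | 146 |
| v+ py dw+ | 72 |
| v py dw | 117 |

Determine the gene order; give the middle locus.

The two most frequent reciprocal classes, v py dw+ and v+ py+ dw, are the parental types, so the F1 was v py dw+ / v+ py+ dw.
The two rarest classes, v py+ dw+ and v+ py dw, are the double crossovers. Comparing them with the parentals, only the py allele has switched, so py is the middle locus and the order is v – py – dw.

py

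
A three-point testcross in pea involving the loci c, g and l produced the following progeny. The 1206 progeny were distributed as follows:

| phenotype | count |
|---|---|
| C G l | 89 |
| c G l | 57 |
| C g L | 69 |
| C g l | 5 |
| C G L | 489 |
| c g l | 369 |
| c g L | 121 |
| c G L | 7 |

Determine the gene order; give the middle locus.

c

The two most frequent reciprocal classes, C G L and c g l, are the parental types, so the F1 was C G L / c g l.
The two rarest classes, c G L and C g l, are the double crossovers. Comparing them with the parentals, only the c allele has switched, so c is the middle locus and the order is l – c – g.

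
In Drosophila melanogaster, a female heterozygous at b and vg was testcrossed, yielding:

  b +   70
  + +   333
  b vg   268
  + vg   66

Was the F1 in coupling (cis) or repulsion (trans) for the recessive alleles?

cis

The two most frequent classes are + + (333) and b vg (268); these are the parental (non-recombinant) types.
So the F1 carried + + on one chromosome and b vg on the other — the recessive alleles are on the same chromosome (cis / coupling).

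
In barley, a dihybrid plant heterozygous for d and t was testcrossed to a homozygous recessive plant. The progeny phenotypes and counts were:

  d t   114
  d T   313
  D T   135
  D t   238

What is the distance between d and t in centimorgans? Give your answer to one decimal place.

31.1 centimorgans

The two most frequent classes, D t (238) and d T (313), are the parental types, so the F1 was D t / d T.
The recombinant classes are D T and d t: 135 + 114 = 249.
Recombination frequency = 249/800 = 0.3113 ≈ 31.1%, i.e. 31.1 centimorgans.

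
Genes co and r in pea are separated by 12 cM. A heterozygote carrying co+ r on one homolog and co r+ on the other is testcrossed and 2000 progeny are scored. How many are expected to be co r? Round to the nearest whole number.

A map distance of 12 cM corresponds to a recombination frequency of 0.120.
The F1 is co+ r / co r+, so co r is a recombinant gamete class with expected frequency r/2 = 0.120/2 = 0.0600.
Expected number = 0.0600 × 2000 = 120.00 ≈ 120.

120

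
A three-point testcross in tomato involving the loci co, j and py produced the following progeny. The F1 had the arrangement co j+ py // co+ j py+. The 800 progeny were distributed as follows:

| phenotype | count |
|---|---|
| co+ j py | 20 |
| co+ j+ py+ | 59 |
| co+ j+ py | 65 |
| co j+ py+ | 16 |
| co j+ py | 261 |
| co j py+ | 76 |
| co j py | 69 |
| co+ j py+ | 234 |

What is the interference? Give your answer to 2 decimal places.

The two rarest classes, co j+ py+ and co+ j py, are the double crossovers. Comparing them with the parentals, only the py allele has switched, so py is the middle locus and the order is co – py – j.
co–py: (141 + 36)/800 = 0.2213; py–j: (128 + 36)/800 = 0.2050.
Expected DCO frequency = 0.2213 × 0.2050 ≈ 0.04537; observed = 36/800 ≈ 0.04500.
Coefficient of coincidence = 0.04500/0.04537 ≈ 0.99; interference = 1 − 0.99 = 0.01.

0.01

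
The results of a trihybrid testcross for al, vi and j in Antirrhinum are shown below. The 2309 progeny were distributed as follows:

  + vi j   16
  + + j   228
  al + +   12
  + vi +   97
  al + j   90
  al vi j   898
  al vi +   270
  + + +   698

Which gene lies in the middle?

al

The two most frequent reciprocal classes, + + + and al vi j, are the parental types, so the F1 was + + + / al vi j.
The two rarest classes, al + + and + vi j, are the double crossovers. Comparing them with the parentals, only the al allele has switched, so al is the middle locus and the order is vi – al – j.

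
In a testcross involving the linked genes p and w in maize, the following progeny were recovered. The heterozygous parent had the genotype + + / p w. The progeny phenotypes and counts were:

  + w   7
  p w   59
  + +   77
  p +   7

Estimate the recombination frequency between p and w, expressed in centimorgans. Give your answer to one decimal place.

The recombinant classes are + w and p +: 7 + 7 = 14.
Recombination frequency = 14/150 = 0.0933 ≈ 9.3%, i.e. 9.3 centimorgans.

9.3 centimorgans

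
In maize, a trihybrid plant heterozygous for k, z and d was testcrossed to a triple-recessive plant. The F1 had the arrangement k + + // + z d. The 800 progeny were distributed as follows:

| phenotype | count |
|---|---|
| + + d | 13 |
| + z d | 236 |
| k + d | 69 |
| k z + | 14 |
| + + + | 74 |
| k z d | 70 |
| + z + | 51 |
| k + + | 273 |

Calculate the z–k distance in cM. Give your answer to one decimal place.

21.4 cM

The two rarest classes, k z + and + + d, are the double crossovers. Comparing them with the parentals, only the z allele has switched, so z is the middle locus and the order is k – z – d.
Crossovers in the k–z interval produce the single-crossover classes + + + and k z d (74 + 70 = 144) plus the double crossovers (27).
RF(k–z) = (144 + 27) / 800 = 171/800 = 0.2137 → 21.4 cM.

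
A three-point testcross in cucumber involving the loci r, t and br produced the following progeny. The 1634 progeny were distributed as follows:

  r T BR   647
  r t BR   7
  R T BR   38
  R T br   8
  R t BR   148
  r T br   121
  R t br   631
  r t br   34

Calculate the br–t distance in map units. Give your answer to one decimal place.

17.4 map units

The two most frequent reciprocal classes, R t br and r T BR, are the parental types, so the F1 was R t br / r T BR.
The two rarest classes, R T br and r t BR, are the double crossovers. Comparing them with the parentals, only the t allele has switched, so t is the middle locus and the order is r – t – br.
Crossovers in the t–br interval produce the single-crossover classes R t BR and r T br (148 + 121 = 269) plus the double crossovers (15).
RF(t–br) = (269 + 15) / 1634 = 284/1634 = 0.1738 → 17.4 map units.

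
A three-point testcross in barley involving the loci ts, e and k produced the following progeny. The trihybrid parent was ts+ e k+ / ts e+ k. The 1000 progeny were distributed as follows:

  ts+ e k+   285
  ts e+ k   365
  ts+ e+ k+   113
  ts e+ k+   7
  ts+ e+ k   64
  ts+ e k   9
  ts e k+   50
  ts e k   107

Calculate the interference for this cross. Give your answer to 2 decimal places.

0.48

The two rarest classes, ts+ e k and ts e+ k+, are the double crossovers. Comparing them with the parentals, only the k allele has switched, so k is the middle locus and the order is ts – k – e.
ts–k: (114 + 16)/1000 = 0.1300; k–e: (220 + 16)/1000 = 0.2360.
Expected DCO frequency = 0.1300 × 0.2360 ≈ 0.03068; observed = 16/1000 ≈ 0.01600.
Coefficient of coincidence = 0.01600/0.03068 ≈ 0.52; interference = 1 − 0.52 = 0.48.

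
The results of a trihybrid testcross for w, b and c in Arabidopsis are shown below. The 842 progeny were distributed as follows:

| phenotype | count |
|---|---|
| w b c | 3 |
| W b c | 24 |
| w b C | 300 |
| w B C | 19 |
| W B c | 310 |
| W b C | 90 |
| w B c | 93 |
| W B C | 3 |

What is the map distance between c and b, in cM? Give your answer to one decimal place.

5.8 cM

The two most frequent reciprocal classes, w b C and W B c, are the parental types, so the F1 was w b C / W B c.
The two rarest classes, w b c and W B C, are the double crossovers. Comparing them with the parentals, only the c allele has switched, so c is the middle locus and the order is w – c – b.
Crossovers in the c–b interval produce the single-crossover classes w B C and W b c (19 + 24 = 43) plus the double crossovers (6).
RF(c–b) = (43 + 6) / 842 = 49/842 = 0.0582 → 5.8 cM.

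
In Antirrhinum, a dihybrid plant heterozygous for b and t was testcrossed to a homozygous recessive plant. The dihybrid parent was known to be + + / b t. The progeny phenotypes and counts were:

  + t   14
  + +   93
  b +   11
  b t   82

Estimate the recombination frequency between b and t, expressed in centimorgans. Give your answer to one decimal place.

12.5 centimorgans

The recombinant classes are + t and b +: 14 + 11 = 25.
Recombination frequency = 25/200 = 0.1250 ≈ 12.5%, i.e. 12.5 centimorgans.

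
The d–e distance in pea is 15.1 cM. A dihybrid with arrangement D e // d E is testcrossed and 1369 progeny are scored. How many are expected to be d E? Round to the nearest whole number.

581

A map distance of 15.1 cM corresponds to a recombination frequency of 0.151.
The F1 is D e / d E, so d E is a parental gamete class with expected frequency (1 − r)/2 = 0.849/2 = 0.4245.
Expected number = 0.4245 × 1369 = 581.14 ≈ 581.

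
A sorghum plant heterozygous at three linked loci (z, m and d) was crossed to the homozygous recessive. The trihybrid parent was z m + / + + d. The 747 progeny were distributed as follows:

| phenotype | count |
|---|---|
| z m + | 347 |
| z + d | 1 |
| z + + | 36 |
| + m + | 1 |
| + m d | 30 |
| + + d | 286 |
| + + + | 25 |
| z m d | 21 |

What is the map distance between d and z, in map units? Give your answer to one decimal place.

The two rarest classes, + m + and z + d, are the double crossovers. Comparing them with the parentals, only the z allele has switched, so z is the middle locus and the order is m – z – d.
Crossovers in the z–d interval produce the single-crossover classes z m d and + + + (21 + 25 = 46) plus the double crossovers (2).
RF(z–d) = (46 + 2) / 747 = 48/747 = 0.0643 → 6.4 map units.

6.4 map units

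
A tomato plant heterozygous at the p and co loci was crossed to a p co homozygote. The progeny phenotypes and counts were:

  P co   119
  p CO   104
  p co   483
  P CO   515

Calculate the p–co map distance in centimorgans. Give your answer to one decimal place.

18.3 centimorgans

The two most frequent classes, P CO (515) and p co (483), are the parental types, so the F1 was P CO / p co.
The recombinant classes are P co and p CO: 119 + 104 = 223.
Recombination frequency = 223/1221 = 0.1826 ≈ 18.3%, i.e. 18.3 centimorgans.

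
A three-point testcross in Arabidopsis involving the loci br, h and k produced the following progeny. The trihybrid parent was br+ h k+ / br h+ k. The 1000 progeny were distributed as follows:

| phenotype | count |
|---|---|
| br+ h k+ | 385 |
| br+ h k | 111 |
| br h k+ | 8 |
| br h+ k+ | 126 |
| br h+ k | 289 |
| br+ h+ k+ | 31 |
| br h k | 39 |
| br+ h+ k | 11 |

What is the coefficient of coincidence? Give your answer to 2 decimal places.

0.83

The two rarest classes, br h k+ and br+ h+ k, are the double crossovers. Comparing them with the parentals, only the br allele has switched, so br is the middle locus and the order is k – br – h.
k–br: (237 + 19)/1000 = 0.2560; br–h: (70 + 19)/1000 = 0.0890.
Expected DCO frequency = 0.2560 × 0.0890 ≈ 0.02278; observed = 19/1000 ≈ 0.01900.
Coefficient of coincidence = 0.01900/0.02278 ≈ 0.83.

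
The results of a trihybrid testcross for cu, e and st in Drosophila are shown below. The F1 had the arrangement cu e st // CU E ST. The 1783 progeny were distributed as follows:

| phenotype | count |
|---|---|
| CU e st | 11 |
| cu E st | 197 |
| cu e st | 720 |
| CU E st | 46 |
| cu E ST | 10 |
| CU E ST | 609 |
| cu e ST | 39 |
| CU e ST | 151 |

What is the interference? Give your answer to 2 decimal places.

The two rarest classes, CU e st and cu E ST, are the double crossovers. Comparing them with the parentals, only the cu allele has switched, so cu is the middle locus and the order is e – cu – st.
e–cu: (348 + 21)/1783 = 0.2070; cu–st: (85 + 21)/1783 = 0.0595.
Expected DCO frequency = 0.2070 × 0.0595 ≈ 0.01232; observed = 21/1783 ≈ 0.01178.
Coefficient of coincidence = 0.01178/0.01232 ≈ 0.96; interference = 1 − 0.96 = 0.04.

0.04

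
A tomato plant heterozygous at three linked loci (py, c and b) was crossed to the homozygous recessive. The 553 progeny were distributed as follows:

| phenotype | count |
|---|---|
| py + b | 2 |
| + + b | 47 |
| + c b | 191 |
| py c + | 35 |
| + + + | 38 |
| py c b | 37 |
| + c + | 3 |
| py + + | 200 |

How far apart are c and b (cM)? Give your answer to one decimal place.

15.7 cM

The two most frequent reciprocal classes, py + + and + c b, are the parental types, so the F1 was py + + / + c b.
The two rarest classes, py + b and + c +, are the double crossovers. Comparing them with the parentals, only the b allele has switched, so b is the middle locus and the order is py – b – c.
Crossovers in the b–c interval produce the single-crossover classes py c + and + + b (35 + 47 = 82) plus the double crossovers (5).
RF(b–c) = (82 + 5) / 553 = 87/553 = 0.1573 → 15.7 cM.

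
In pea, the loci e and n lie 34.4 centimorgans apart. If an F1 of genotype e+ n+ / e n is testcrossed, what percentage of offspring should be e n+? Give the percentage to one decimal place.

A map distance of 34.4 centimorgans corresponds to a recombination frequency of 0.344.
The F1 is e+ n+ / e n, so e n+ is a recombinant gamete class with expected frequency r/2 = 0.344/2 = 0.1720.
That is 0.1720 = 17.2% of the progeny.

17.2%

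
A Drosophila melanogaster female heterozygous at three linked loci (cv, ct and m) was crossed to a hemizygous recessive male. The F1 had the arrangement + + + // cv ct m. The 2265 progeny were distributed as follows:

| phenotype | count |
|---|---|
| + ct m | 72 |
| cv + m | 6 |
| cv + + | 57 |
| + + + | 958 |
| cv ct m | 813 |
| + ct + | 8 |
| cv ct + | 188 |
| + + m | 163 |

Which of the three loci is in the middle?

The two rarest classes, + ct + and cv + m, are the double crossovers. Comparing them with the parentals, only the ct allele has switched, so ct is the middle locus and the order is m – ct – cv.

ct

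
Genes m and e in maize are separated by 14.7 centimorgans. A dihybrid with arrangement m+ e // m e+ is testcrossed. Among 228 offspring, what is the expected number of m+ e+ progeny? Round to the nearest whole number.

A map distance of 14.7 centimorgans corresponds to a recombination frequency of 0.147.
The F1 is m+ e / m e+, so m+ e+ is a recombinant gamete class with expected frequency r/2 = 0.147/2 = 0.0735.
Expected number = 0.0735 × 228 = 16.76 ≈ 17.

17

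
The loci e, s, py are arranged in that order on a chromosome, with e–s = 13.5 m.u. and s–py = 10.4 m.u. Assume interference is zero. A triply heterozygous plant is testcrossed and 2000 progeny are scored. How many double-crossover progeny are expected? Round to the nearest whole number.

Map distances give recombination frequencies of 0.135 and 0.104 for the two intervals.
With no interference, expected double-crossover frequency = 0.135 × 0.104 = 0.01404.
Expected number = 0.01404 × 2000 = 28.08 ≈ 28.

28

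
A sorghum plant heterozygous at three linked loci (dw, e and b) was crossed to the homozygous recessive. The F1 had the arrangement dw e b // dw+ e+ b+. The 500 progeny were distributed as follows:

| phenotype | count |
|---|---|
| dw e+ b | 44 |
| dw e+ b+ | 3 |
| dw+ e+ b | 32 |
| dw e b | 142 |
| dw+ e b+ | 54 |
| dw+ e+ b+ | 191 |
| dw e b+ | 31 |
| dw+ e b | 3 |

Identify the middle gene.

The two rarest classes, dw+ e b and dw e+ b+, are the double crossovers. Comparing them with the parentals, only the dw allele has switched, so dw is the middle locus and the order is b – dw – e.

dw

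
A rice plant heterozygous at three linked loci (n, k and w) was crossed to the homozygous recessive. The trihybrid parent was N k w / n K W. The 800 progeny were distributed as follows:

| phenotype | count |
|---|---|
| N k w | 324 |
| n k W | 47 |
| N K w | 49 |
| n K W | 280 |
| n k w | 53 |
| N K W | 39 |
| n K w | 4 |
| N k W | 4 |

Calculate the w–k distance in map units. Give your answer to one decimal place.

The two rarest classes, N k W and n K w, are the double crossovers. Comparing them with the parentals, only the w allele has switched, so w is the middle locus and the order is k – w – n.
Crossovers in the k–w interval produce the single-crossover classes N K w and n k W (49 + 47 = 96) plus the double crossovers (8).
RF(k–w) = (96 + 8) / 800 = 104/800 = 0.1300 → 13.0 map units.

13.0 map units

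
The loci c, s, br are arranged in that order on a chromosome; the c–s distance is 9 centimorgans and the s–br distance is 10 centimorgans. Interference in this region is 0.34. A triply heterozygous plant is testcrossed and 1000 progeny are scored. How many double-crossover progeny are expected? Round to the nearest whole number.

Map distances give recombination frequencies of 0.090 and 0.100 for the two intervals.
With interference 0.34 (so coincidence = 0.66), expected double-crossover frequency = 0.090 × 0.100 × 0.66 = 0.00594.
Expected number = 0.00594 × 1000 = 5.94 ≈ 6.

6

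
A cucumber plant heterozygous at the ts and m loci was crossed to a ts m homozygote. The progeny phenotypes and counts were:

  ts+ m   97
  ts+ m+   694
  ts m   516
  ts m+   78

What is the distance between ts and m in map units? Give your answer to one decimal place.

The two most frequent classes, ts+ m+ (694) and ts m (516), are the parental types, so the F1 was ts+ m+ / ts m.
The recombinant classes are ts+ m and ts m+: 97 + 78 = 175.
Recombination frequency = 175/1385 = 0.1264 ≈ 12.6%, i.e. 12.6 map units.

12.6 map units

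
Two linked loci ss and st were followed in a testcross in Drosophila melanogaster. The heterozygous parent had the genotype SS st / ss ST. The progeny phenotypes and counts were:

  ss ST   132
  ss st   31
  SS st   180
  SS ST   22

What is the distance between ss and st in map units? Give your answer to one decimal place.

14.5 map units

The recombinant classes are SS ST and ss st: 22 + 31 = 53.
Recombination frequency = 53/365 = 0.1452 ≈ 14.5%, i.e. 14.5 map units.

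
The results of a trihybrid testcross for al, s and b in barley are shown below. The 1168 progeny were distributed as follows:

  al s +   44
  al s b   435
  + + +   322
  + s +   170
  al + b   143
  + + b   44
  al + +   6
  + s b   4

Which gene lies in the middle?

al

The two most frequent reciprocal classes, al s b and + + +, are the parental types, so the F1 was al s b / + + +.
The two rarest classes, + s b and al + +, are the double crossovers. Comparing them with the parentals, only the al allele has switched, so al is the middle locus and the order is s – al – b.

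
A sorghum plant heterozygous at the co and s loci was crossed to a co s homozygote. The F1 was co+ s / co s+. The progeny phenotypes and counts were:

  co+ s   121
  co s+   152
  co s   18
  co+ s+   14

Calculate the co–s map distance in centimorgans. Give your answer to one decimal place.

The recombinant classes are co+ s+ and co s: 14 + 18 = 32.
Recombination frequency = 32/305 = 0.1049 ≈ 10.5%, i.e. 10.5 centimorgans.

10.5 centimorgans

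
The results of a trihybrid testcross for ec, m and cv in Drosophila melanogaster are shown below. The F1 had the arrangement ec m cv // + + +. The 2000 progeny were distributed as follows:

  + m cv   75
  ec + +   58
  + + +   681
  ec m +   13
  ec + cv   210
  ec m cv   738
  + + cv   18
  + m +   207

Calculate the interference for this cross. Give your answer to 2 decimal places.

0.16

The two rarest classes, ec m + and + + cv, are the double crossovers. Comparing them with the parentals, only the cv allele has switched, so cv is the middle locus and the order is m – cv – ec.
m–cv: (417 + 31)/2000 = 0.2240; cv–ec: (133 + 31)/2000 = 0.0820.
Expected DCO frequency = 0.2240 × 0.0820 ≈ 0.01837; observed = 31/2000 ≈ 0.01550.
Coefficient of coincidence = 0.01550/0.01837 ≈ 0.84; interference = 1 − 0.84 = 0.16.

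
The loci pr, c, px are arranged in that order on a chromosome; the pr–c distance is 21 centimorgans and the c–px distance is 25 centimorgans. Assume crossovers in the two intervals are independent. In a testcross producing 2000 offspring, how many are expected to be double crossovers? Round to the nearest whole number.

Map distances give recombination frequencies of 0.210 and 0.250 for the two intervals.
With no interference, expected double-crossover frequency = 0.210 × 0.250 = 0.05250.
Expected number = 0.05250 × 2000 = 105.00 ≈ 105.

105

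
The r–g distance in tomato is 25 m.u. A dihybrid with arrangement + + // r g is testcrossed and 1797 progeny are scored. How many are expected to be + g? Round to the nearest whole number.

A map distance of 25 m.u. corresponds to a recombination frequency of 0.250.
The F1 is + + / r g, so + g is a recombinant gamete class with expected frequency r/2 = 0.250/2 = 0.1250.
Expected number = 0.1250 × 1797 = 224.62 ≈ 225.

225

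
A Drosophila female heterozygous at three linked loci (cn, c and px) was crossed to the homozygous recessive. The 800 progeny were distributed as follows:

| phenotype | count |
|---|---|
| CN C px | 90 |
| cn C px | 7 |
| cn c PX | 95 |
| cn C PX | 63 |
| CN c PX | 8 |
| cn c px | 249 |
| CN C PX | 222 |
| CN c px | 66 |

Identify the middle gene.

The two most frequent reciprocal classes, CN C PX and cn c px, are the parental types, so the F1 was CN C PX / cn c px.
The two rarest classes, CN c PX and cn C px, are the double crossovers. Comparing them with the parentals, only the c allele has switched, so c is the middle locus and the order is px – c – cn.

c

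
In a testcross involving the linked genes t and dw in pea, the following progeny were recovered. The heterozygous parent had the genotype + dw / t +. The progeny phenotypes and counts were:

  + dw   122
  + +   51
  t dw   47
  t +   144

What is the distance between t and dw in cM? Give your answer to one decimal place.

The recombinant classes are + + and t dw: 51 + 47 = 98.
Recombination frequency = 98/364 = 0.2692 ≈ 26.9%, i.e. 26.9 cM.

26.9 cM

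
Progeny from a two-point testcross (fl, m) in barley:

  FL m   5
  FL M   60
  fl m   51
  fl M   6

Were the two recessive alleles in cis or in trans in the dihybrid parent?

The two most frequent classes are FL M (60) and fl m (51); these are the parental (non-recombinant) types.
So the F1 carried FL M on one chromosome and fl m on the other — the recessive alleles are on the same chromosome (cis / coupling).

cis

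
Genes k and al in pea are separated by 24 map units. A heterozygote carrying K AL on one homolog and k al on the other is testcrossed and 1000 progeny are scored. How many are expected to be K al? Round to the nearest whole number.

A map distance of 24 map units corresponds to a recombination frequency of 0.240.
The F1 is K AL / k al, so K al is a recombinant gamete class with expected frequency r/2 = 0.240/2 = 0.1200.
Expected number = 0.1200 × 1000 = 120.00 ≈ 120.

120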